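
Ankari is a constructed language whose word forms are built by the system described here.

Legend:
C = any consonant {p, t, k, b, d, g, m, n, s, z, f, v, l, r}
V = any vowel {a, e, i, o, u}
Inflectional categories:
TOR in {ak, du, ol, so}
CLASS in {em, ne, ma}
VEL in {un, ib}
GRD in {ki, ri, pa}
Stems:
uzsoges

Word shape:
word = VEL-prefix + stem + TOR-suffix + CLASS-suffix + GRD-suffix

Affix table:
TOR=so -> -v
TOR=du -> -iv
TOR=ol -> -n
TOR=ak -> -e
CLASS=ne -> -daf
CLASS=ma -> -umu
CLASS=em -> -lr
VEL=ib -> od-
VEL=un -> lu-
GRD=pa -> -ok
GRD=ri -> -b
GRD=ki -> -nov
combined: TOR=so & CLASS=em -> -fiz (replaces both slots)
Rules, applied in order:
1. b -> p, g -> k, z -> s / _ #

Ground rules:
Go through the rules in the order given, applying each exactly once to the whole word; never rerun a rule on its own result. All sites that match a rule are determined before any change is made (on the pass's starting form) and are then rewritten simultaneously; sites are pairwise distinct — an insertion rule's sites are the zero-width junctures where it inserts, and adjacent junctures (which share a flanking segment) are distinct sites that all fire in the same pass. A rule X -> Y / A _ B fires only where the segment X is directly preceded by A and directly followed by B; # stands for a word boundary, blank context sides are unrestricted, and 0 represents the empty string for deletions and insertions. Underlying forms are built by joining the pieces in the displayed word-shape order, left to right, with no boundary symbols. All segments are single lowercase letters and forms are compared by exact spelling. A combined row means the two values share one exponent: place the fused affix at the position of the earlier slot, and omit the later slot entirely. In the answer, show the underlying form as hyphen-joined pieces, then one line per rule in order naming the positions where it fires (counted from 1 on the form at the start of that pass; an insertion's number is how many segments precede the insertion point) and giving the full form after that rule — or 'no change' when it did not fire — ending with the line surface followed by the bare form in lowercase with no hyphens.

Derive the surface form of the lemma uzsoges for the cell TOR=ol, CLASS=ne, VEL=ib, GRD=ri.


underlying: od-uzsoges-n-daf-b
1. b -> p, g -> k, z -> s / _ #: fires at position(s) 14: oduzsogesndafp
surface: oduzsogesndafp


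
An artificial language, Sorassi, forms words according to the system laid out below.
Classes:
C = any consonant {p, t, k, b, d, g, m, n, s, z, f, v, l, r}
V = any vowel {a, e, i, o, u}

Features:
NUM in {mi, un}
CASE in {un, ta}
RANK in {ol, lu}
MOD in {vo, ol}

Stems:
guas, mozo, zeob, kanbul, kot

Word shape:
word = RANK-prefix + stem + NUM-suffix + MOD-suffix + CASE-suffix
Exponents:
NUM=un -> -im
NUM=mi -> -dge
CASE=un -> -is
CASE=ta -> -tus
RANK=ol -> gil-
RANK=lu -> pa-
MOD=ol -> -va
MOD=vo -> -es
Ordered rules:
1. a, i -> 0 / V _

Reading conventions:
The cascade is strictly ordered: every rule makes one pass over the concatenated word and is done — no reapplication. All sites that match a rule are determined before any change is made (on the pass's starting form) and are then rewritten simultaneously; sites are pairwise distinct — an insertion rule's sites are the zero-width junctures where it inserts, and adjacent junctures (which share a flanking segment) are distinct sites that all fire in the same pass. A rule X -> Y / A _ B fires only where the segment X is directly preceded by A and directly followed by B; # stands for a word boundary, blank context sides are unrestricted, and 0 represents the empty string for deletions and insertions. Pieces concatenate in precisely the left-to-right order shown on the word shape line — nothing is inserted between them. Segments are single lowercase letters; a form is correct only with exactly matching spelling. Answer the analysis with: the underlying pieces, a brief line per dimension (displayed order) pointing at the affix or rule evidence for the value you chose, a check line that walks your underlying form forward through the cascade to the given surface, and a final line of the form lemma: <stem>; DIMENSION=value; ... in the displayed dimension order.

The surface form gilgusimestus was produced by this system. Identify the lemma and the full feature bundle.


underlying: gil-guas-im-es-tus
NUM=un - signalled by the affix -im
CASE=ta - signalled by the affix -tus
RANK=ol - signalled by the affix gil-
MOD=vo - signalled by the affix -es
check: gilguasimestus -> gilgusimestus
lemma: guas; NUM=un; CASE=ta; RANK=ol; MOD=vo


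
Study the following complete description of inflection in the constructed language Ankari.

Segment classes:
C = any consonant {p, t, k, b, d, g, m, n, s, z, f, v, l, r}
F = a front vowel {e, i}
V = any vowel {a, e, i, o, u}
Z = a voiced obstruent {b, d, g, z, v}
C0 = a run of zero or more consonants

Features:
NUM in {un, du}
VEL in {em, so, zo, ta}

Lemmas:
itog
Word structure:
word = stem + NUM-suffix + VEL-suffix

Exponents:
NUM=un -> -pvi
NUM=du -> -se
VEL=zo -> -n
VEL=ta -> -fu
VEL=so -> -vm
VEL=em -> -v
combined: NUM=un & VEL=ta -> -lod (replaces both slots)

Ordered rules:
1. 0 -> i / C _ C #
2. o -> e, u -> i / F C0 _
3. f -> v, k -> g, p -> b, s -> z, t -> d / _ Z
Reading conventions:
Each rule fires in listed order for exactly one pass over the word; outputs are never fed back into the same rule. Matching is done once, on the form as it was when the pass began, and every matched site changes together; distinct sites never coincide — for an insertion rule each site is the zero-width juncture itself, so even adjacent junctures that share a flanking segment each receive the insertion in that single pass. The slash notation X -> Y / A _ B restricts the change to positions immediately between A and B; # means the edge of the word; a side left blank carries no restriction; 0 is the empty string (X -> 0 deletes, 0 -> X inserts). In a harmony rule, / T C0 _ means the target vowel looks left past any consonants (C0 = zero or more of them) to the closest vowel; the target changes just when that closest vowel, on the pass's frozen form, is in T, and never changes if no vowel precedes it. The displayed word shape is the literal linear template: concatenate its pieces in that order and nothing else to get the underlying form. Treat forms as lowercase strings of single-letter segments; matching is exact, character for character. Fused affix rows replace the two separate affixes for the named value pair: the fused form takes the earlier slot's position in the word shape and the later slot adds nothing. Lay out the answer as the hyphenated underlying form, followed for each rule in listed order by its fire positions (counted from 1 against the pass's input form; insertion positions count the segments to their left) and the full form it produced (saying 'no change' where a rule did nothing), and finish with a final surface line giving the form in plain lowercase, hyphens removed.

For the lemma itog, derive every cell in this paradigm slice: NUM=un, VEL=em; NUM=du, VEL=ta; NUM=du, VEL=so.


cell NUM=un, VEL=em:
underlying: itog-pvi-v
1. 0 -> i / C _ C #: no change
2. o -> e, u -> i / F C0 _: fires at position(s) 3: itegpviv
3. f -> v, k -> g, p -> b, s -> z, t -> d / _ Z: fires at position(s) 5: itegbviv
surface: itegbviv

cell NUM=du, VEL=ta:
underlying: itog-se-fu
1. 0 -> i / C _ C #: no change
2. o -> e, u -> i / F C0 _: fires at position(s) 3, 8: itegsefi
3. f -> v, k -> g, p -> b, s -> z, t -> d / _ Z: no change
surface: itegsefi

cell NUM=du, VEL=so:
underlying: itog-se-vm
1. 0 -> i / C _ C #: inserts after position(s) 7: itogsevim
2. o -> e, u -> i / F C0 _: fires at position(s) 3: itegsevim
3. f -> v, k -> g, p -> b, s -> z, t -> d / _ Z: no change
surface: itegsevim


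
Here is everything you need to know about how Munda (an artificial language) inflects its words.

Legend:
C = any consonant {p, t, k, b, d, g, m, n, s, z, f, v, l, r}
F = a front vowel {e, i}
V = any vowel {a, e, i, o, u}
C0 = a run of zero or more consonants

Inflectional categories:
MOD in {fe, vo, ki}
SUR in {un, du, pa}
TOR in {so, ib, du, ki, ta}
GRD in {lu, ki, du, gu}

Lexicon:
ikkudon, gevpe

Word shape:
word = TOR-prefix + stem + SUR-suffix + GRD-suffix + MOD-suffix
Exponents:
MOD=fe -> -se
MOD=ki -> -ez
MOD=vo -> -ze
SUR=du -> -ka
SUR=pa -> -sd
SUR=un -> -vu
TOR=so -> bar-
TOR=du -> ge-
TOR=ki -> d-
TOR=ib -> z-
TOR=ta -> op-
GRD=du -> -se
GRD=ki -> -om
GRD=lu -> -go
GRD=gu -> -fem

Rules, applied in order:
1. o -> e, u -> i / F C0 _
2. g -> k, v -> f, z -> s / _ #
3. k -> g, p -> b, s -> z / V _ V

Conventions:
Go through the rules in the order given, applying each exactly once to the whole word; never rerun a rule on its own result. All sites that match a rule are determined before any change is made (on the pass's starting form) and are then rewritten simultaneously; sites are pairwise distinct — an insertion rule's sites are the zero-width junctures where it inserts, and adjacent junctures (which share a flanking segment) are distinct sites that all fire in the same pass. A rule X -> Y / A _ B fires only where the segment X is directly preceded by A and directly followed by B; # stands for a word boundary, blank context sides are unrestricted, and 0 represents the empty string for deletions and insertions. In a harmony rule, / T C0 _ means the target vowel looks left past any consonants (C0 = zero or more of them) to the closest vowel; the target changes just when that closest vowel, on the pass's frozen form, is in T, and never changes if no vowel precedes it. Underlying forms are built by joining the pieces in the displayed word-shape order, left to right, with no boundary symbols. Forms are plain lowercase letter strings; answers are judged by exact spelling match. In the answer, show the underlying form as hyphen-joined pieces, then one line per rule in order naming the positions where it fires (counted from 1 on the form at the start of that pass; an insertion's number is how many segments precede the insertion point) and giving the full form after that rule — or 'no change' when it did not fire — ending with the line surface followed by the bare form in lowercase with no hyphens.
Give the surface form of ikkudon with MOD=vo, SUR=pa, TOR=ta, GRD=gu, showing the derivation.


underlying: op-ikkudon-sd-fem-ze
1. o -> e, u -> i / F C0 _: fires at position(s) 6: opikkidonsdfemze
2. g -> k, v -> f, z -> s / _ #: no change
3. k -> g, p -> b, s -> z / V _ V: fires at position(s) 2: obikkidonsdfemze
surface: obikkidonsdfemze


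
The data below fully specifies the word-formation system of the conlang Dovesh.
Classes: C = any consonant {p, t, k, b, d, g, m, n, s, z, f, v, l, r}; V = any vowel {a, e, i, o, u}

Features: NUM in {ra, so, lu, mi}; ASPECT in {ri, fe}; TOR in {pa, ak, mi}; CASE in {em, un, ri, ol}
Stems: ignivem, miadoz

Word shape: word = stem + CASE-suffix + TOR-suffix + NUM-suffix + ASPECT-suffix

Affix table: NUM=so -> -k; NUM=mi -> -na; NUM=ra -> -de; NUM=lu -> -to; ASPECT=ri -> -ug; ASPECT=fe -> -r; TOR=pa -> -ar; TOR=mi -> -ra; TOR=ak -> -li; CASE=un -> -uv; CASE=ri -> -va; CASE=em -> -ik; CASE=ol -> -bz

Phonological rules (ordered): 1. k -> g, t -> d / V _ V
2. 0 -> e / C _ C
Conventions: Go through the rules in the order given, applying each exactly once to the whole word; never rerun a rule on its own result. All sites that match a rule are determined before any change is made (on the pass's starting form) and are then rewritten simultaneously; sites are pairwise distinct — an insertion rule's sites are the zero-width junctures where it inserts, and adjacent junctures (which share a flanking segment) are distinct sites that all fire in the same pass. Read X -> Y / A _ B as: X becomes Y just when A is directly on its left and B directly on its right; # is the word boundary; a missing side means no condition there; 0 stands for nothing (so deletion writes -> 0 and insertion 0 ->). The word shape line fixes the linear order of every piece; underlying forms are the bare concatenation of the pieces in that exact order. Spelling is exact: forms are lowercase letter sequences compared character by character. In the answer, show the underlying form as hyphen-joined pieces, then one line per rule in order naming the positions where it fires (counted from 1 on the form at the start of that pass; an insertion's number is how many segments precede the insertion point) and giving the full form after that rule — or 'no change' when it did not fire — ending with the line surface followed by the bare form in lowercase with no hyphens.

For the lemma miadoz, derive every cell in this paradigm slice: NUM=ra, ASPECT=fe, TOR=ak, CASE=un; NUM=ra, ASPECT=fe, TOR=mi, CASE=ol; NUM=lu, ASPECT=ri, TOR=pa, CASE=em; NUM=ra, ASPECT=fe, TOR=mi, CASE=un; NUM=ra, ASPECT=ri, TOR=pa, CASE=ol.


cell NUM=ra, ASPECT=fe, TOR=ak, CASE=un:
underlying: miadoz-uv-li-de-r
1. k -> g, t -> d / V _ V: no change
2. 0 -> e / C _ C: inserts after position(s) 8: miadozuvelider
surface: miadozuvelider

cell NUM=ra, ASPECT=fe, TOR=mi, CASE=ol:
underlying: miadoz-bz-ra-de-r
1. k -> g, t -> d / V _ V: no change
2. 0 -> e / C _ C: inserts after position(s) 6, 7, 8: miadozebezerader
surface: miadozebezerader

cell NUM=lu, ASPECT=ri, TOR=pa, CASE=em:
underlying: miadoz-ik-ar-to-ug
1. k -> g, t -> d / V _ V: fires at position(s) 8: miadozigartoug
2. 0 -> e / C _ C: inserts after position(s) 10: miadozigaretoug
surface: miadozigaretoug

cell NUM=ra, ASPECT=fe, TOR=mi, CASE=un:
underlying: miadoz-uv-ra-de-r
1. k -> g, t -> d / V _ V: no change
2. 0 -> e / C _ C: inserts after position(s) 8: miadozuverader
surface: miadozuverader

cell NUM=ra, ASPECT=ri, TOR=pa, CASE=ol:
underlying: miadoz-bz-ar-de-ug
1. k -> g, t -> d / V _ V: no change
2. 0 -> e / C _ C: inserts after position(s) 6, 7, 10: miadozebezaredeug
surface: miadozebezaredeug


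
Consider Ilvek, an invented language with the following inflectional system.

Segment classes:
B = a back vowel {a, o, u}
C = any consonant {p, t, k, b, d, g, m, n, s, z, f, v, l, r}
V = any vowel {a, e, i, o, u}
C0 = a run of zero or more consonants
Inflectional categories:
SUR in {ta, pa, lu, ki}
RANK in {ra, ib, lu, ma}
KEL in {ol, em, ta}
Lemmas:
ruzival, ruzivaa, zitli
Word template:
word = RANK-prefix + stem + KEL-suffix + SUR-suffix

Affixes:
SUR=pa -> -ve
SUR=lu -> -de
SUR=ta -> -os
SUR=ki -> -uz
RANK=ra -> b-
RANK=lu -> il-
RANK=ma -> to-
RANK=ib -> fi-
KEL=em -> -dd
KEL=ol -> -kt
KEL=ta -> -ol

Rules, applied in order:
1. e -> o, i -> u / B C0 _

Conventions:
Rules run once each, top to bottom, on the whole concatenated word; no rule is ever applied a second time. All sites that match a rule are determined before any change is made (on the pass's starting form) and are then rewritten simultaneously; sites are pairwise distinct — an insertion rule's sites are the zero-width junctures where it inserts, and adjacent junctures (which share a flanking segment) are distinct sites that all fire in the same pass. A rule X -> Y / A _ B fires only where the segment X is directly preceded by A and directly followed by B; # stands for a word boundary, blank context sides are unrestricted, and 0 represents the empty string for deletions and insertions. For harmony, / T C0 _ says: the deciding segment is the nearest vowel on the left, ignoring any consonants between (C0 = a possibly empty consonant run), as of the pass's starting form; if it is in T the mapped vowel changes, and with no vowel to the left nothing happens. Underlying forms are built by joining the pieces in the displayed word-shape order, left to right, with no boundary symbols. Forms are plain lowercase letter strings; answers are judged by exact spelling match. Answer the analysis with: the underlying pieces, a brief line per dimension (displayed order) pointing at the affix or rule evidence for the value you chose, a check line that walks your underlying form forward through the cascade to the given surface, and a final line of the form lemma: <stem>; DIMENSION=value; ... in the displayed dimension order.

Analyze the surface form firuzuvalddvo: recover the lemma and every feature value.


underlying: fi-ruzival-dd-ve
SUR=pa - signalled by the affix -ve
RANK=ib - signalled by the affix fi-
KEL=em - signalled by the affix -dd
check: firuzivalddve -> firuzuvalddvo
lemma: ruzival; SUR=pa; RANK=ib; KEL=em


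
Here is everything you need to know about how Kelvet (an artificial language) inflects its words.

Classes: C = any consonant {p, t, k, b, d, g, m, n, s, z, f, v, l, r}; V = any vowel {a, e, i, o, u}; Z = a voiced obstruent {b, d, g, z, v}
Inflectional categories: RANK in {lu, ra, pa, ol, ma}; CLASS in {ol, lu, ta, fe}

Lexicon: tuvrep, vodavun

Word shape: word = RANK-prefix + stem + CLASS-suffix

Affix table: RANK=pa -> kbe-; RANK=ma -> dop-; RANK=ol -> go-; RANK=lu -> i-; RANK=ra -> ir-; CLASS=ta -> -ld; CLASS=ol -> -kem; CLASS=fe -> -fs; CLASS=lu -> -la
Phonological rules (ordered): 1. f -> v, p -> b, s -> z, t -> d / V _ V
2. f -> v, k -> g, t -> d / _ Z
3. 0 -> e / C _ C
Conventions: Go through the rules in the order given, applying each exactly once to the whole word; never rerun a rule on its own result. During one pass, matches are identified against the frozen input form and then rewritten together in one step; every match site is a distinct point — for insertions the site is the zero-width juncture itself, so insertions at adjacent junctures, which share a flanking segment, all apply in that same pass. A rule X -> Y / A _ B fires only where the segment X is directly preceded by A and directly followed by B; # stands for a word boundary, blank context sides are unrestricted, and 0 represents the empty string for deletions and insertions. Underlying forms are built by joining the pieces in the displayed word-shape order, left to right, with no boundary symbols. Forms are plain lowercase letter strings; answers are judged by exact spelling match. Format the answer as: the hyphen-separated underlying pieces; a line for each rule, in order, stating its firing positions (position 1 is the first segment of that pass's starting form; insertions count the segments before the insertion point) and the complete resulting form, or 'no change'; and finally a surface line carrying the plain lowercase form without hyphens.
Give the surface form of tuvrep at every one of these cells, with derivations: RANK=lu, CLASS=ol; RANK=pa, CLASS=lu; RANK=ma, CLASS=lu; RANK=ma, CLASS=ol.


cell RANK=lu, CLASS=ol:
underlying: i-tuvrep-kem
1. f -> v, p -> b, s -> z, t -> d / V _ V: fires at position(s) 2: iduvrepkem
2. f -> v, k -> g, t -> d / _ Z: no change
3. 0 -> e / C _ C: inserts after position(s) 4, 7: iduverepekem
surface: iduverepekem

cell RANK=pa, CLASS=lu:
underlying: kbe-tuvrep-la
1. f -> v, p -> b, s -> z, t -> d / V _ V: fires at position(s) 4: kbeduvrepla
2. f -> v, k -> g, t -> d / _ Z: fires at position(s) 1: gbeduvrepla
3. 0 -> e / C _ C: inserts after position(s) 1, 6, 9: gebeduverepela
surface: gebeduverepela

cell RANK=ma, CLASS=lu:
underlying: dop-tuvrep-la
1. f -> v, p -> b, s -> z, t -> d / V _ V: no change
2. f -> v, k -> g, t -> d / _ Z: no change
3. 0 -> e / C _ C: inserts after position(s) 3, 6, 9: dopetuverepela
surface: dopetuverepela

cell RANK=ma, CLASS=ol:
underlying: dop-tuvrep-kem
1. f -> v, p -> b, s -> z, t -> d / V _ V: no change
2. f -> v, k -> g, t -> d / _ Z: no change
3. 0 -> e / C _ C: inserts after position(s) 3, 6, 9: dopetuverepekem
surface: dopetuverepekem


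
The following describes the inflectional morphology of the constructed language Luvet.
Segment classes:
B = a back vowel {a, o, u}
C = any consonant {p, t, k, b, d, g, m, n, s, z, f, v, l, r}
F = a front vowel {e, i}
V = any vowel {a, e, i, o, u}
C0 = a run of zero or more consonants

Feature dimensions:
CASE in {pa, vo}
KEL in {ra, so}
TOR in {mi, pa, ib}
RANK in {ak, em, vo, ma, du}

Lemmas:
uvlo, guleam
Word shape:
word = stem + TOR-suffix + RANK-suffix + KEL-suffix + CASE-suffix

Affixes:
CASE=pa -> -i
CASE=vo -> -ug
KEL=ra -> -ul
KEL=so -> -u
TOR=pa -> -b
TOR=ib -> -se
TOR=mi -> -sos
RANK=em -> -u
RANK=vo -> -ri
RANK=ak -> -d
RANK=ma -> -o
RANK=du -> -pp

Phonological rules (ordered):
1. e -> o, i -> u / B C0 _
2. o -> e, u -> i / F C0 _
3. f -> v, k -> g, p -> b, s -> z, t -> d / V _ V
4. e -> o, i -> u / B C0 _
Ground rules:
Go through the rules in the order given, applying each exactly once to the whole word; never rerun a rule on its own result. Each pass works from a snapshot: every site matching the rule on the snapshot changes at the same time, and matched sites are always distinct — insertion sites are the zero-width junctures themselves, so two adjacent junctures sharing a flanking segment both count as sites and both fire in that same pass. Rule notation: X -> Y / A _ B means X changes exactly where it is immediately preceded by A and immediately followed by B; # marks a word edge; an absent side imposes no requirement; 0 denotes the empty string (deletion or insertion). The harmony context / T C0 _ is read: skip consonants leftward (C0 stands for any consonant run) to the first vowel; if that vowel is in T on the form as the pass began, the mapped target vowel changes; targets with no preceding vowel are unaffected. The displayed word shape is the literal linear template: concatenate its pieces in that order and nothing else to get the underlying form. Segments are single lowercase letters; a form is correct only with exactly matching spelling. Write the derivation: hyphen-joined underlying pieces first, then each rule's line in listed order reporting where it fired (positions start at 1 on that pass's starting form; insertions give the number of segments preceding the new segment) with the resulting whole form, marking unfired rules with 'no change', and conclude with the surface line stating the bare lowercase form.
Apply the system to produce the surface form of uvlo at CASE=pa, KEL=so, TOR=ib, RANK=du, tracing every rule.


underlying: uvlo-se-pp-u-i
1. e -> o, i -> u / B C0 _: fires at position(s) 6, 10: uvlosoppuu
2. o -> e, u -> i / F C0 _: no change
3. f -> v, k -> g, p -> b, s -> z, t -> d / V _ V: fires at position(s) 5: uvlozoppuu
4. e -> o, i -> u / B C0 _: no change
surface: uvlozoppuu


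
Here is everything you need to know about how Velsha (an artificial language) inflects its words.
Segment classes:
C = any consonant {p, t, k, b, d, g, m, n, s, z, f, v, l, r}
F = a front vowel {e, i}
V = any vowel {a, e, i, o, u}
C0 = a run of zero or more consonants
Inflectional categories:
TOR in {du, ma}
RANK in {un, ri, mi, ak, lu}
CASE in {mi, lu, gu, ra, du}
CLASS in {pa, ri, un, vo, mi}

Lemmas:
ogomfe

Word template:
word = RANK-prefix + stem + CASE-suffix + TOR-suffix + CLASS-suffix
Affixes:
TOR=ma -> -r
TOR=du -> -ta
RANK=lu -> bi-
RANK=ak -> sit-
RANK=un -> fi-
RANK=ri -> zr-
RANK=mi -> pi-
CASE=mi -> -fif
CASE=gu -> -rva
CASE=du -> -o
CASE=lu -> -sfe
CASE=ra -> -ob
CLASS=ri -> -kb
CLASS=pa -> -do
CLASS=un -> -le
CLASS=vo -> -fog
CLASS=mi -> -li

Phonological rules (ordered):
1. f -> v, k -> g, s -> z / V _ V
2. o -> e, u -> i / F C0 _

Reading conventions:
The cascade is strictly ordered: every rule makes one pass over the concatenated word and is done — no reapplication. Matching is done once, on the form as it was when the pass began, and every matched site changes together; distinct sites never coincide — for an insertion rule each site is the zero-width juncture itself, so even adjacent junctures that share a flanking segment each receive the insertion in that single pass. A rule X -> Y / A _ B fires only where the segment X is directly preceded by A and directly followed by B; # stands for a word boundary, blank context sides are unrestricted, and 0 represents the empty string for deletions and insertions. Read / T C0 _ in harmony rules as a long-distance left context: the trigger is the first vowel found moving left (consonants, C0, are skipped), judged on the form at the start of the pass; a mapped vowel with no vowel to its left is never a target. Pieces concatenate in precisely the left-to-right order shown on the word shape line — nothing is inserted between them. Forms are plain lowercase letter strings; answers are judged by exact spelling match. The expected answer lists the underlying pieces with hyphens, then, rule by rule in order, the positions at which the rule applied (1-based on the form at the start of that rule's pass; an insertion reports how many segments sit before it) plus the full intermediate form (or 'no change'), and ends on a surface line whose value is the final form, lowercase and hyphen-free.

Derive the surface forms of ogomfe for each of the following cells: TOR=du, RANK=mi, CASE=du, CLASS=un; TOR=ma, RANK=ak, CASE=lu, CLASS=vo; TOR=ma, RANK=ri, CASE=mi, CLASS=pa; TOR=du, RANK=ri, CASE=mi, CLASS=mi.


cell TOR=du, RANK=mi, CASE=du, CLASS=un:
underlying: pi-ogomfe-o-ta-le
1. f -> v, k -> g, s -> z / V _ V: no change
2. o -> e, u -> i / F C0 _: fires at position(s) 3, 9: piegomfeetale
surface: piegomfeetale

cell TOR=ma, RANK=ak, CASE=lu, CLASS=vo:
underlying: sit-ogomfe-sfe-r-fog
1. f -> v, k -> g, s -> z / V _ V: no change
2. o -> e, u -> i / F C0 _: fires at position(s) 4, 15: sitegomfesferfeg
surface: sitegomfesferfeg

cell TOR=ma, RANK=ri, CASE=mi, CLASS=pa:
underlying: zr-ogomfe-fif-r-do
1. f -> v, k -> g, s -> z / V _ V: fires at position(s) 9: zrogomfevifrdo
2. o -> e, u -> i / F C0 _: fires at position(s) 14: zrogomfevifrde
surface: zrogomfevifrde

cell TOR=du, RANK=ri, CASE=mi, CLASS=mi:
underlying: zr-ogomfe-fif-ta-li
1. f -> v, k -> g, s -> z / V _ V: fires at position(s) 9: zrogomfeviftali
2. o -> e, u -> i / F C0 _: no change
surface: zrogomfeviftali


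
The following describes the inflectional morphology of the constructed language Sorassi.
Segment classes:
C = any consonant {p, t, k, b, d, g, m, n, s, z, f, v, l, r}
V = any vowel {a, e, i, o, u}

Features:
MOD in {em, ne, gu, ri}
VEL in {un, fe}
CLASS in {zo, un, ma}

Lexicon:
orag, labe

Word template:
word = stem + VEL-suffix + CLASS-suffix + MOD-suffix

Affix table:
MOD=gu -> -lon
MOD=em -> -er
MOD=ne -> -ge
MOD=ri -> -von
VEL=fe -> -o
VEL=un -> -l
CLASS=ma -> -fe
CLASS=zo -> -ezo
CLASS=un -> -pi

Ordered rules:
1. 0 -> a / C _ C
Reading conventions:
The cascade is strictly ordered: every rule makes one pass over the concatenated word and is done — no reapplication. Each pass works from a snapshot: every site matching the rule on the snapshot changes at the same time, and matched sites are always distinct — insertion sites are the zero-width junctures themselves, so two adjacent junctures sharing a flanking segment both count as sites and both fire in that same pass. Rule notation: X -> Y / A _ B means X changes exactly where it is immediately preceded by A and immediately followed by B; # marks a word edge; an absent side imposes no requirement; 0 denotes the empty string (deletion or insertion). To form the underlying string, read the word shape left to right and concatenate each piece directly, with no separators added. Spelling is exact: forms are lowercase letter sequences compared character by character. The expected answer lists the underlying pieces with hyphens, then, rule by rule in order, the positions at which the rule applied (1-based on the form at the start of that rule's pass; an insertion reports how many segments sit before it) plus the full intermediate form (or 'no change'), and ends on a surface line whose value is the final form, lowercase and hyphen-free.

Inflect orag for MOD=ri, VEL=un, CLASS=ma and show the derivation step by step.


underlying: orag-l-fe-von
1. 0 -> a / C _ C: inserts after position(s) 4, 5: oragalafevon
surface: oragalafevon


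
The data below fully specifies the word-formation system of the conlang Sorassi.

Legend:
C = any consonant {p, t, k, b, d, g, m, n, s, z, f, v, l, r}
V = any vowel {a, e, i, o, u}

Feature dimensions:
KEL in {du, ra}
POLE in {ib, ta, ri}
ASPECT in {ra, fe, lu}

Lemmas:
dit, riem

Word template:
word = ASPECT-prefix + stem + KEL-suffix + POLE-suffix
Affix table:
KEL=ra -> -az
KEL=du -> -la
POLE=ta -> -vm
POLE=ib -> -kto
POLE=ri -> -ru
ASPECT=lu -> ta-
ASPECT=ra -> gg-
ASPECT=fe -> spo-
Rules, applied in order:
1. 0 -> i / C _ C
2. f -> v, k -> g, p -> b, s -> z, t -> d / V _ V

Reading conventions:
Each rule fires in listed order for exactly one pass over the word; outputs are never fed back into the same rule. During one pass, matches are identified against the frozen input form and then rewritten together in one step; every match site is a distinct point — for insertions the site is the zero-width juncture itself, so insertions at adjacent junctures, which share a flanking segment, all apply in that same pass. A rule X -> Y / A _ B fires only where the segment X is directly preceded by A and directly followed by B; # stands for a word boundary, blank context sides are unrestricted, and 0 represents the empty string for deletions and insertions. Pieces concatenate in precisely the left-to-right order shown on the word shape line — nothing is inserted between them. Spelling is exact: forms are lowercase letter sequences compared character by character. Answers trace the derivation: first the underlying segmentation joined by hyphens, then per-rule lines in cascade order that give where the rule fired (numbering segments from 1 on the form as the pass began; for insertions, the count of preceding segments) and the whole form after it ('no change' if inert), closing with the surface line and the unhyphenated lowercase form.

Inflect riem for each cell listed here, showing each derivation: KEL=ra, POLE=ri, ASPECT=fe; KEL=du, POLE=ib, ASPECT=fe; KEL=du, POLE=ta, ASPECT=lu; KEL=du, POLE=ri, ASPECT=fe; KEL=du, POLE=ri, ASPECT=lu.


cell KEL=ra, POLE=ri, ASPECT=fe:
underlying: spo-riem-az-ru
1. 0 -> i / C _ C: inserts after position(s) 1, 9: siporiemaziru
2. f -> v, k -> g, p -> b, s -> z, t -> d / V _ V: fires at position(s) 3: siboriemaziru
surface: siboriemaziru

cell KEL=du, POLE=ib, ASPECT=fe:
underlying: spo-riem-la-kto
1. 0 -> i / C _ C: inserts after position(s) 1, 7, 10: siporiemilakito
2. f -> v, k -> g, p -> b, s -> z, t -> d / V _ V: fires at position(s) 3, 12, 14: siboriemilagido
surface: siboriemilagido

cell KEL=du, POLE=ta, ASPECT=lu:
underlying: ta-riem-la-vm
1. 0 -> i / C _ C: inserts after position(s) 6, 9: tariemilavim
2. f -> v, k -> g, p -> b, s -> z, t -> d / V _ V: no change
surface: tariemilavim

cell KEL=du, POLE=ri, ASPECT=fe:
underlying: spo-riem-la-ru
1. 0 -> i / C _ C: inserts after position(s) 1, 7: siporiemilaru
2. f -> v, k -> g, p -> b, s -> z, t -> d / V _ V: fires at position(s) 3: siboriemilaru
surface: siboriemilaru

cell KEL=du, POLE=ri, ASPECT=lu:
underlying: ta-riem-la-ru
1. 0 -> i / C _ C: inserts after position(s) 6: tariemilaru
2. f -> v, k -> g, p -> b, s -> z, t -> d / V _ V: no change
surface: tariemilaru


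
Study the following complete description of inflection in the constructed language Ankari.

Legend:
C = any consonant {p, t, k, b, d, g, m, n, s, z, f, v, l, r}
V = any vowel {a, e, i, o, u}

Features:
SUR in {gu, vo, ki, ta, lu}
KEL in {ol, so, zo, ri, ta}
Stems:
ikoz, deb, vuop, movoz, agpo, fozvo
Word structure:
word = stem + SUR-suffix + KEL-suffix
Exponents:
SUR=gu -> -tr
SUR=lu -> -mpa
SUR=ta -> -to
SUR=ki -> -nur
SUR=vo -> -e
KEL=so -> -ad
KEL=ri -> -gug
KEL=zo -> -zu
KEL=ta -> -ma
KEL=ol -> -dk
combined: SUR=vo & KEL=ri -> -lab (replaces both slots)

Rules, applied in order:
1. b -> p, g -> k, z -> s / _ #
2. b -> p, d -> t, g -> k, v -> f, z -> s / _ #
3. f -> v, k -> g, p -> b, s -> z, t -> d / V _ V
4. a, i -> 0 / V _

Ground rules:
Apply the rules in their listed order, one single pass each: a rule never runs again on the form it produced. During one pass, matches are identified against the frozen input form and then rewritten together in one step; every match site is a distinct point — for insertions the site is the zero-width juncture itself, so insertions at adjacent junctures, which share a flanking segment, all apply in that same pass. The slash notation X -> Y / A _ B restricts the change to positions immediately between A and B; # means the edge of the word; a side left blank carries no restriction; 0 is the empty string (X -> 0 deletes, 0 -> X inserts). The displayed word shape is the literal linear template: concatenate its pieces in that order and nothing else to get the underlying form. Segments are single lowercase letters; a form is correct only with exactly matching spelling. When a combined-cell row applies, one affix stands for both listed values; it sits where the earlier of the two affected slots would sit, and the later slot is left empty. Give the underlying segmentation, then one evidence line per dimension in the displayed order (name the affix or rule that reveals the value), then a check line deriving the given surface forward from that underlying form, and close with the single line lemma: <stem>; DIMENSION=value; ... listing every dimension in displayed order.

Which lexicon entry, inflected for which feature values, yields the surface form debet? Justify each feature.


underlying: deb-e-ad
SUR=vo - signalled by the affix -e
KEL=so - signalled by the affix -ad
check: debead -> debead -> debeat -> debeat -> debet
lemma: deb; SUR=vo; KEL=so


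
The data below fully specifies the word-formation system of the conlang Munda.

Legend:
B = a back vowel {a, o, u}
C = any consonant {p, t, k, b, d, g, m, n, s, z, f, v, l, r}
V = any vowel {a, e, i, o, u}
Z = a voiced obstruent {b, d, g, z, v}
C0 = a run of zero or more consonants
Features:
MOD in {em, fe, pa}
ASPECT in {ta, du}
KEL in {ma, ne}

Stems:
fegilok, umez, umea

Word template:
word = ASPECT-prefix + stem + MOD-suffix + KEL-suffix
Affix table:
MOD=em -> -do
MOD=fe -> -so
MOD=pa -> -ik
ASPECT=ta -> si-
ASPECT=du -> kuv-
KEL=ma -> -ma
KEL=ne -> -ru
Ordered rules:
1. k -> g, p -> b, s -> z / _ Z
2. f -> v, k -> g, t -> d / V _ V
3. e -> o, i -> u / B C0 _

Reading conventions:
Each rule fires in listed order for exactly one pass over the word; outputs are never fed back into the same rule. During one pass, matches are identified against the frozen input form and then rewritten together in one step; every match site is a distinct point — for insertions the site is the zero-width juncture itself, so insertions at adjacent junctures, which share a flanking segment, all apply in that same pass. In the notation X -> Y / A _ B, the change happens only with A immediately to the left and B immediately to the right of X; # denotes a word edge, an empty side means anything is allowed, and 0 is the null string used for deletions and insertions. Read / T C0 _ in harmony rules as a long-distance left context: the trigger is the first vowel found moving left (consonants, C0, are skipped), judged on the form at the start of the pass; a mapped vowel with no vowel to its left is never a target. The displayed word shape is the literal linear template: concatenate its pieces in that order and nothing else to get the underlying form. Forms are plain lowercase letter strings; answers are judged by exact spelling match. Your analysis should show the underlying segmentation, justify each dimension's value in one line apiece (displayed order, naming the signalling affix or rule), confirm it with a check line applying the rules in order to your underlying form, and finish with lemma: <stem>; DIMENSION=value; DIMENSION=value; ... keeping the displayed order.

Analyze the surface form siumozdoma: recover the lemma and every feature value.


underlying: si-umez-do-ma
MOD=em - signalled by the affix -do
ASPECT=ta - signalled by the affix si-
KEL=ma - signalled by the affix -ma
check: siumezdoma -> siumezdoma -> siumezdoma -> siumozdoma
lemma: umez; MOD=em; ASPECT=ta; KEL=ma


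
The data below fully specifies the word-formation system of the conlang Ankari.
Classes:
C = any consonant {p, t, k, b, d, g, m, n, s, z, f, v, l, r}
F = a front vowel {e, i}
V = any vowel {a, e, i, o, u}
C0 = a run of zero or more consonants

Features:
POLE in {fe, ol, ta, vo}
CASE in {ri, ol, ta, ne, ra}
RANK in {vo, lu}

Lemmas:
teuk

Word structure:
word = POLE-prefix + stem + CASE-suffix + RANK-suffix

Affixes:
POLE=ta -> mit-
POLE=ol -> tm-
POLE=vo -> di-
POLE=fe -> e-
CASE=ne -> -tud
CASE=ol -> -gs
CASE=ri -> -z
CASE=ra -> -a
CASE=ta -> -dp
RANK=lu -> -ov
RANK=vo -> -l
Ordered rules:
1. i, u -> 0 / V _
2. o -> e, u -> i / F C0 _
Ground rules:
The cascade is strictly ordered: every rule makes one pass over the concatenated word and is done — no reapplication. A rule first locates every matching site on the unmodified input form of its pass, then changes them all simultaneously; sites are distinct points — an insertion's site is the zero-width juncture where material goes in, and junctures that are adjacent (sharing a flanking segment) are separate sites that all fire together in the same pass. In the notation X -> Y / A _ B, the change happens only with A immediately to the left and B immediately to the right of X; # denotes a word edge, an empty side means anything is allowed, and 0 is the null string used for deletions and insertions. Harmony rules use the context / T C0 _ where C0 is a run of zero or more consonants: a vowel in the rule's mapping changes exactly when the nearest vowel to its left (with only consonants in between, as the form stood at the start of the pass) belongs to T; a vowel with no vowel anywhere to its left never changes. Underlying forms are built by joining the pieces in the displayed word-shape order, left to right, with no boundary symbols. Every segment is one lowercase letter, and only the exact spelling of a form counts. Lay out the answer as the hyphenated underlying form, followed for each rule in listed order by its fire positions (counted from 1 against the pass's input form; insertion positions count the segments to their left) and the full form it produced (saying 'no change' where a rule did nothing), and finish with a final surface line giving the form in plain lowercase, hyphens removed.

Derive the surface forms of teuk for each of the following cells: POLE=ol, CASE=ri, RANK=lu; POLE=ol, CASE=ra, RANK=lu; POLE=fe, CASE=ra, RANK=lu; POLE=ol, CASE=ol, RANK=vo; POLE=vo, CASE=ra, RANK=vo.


cell POLE=ol, CASE=ri, RANK=lu:
underlying: tm-teuk-z-ov
1. i, u -> 0 / V _: fires at position(s) 5: tmtekzov
2. o -> e, u -> i / F C0 _: fires at position(s) 7: tmtekzev
surface: tmtekzev

cell POLE=ol, CASE=ra, RANK=lu:
underlying: tm-teuk-a-ov
1. i, u -> 0 / V _: fires at position(s) 5: tmtekaov
2. o -> e, u -> i / F C0 _: no change
surface: tmtekaov

cell POLE=fe, CASE=ra, RANK=lu:
underlying: e-teuk-a-ov
1. i, u -> 0 / V _: fires at position(s) 4: etekaov
2. o -> e, u -> i / F C0 _: no change
surface: etekaov

cell POLE=ol, CASE=ol, RANK=vo:
underlying: tm-teuk-gs-l
1. i, u -> 0 / V _: fires at position(s) 5: tmtekgsl
2. o -> e, u -> i / F C0 _: no change
surface: tmtekgsl

cell POLE=vo, CASE=ra, RANK=vo:
underlying: di-teuk-a-l
1. i, u -> 0 / V _: fires at position(s) 5: ditekal
2. o -> e, u -> i / F C0 _: no change
surface: ditekal


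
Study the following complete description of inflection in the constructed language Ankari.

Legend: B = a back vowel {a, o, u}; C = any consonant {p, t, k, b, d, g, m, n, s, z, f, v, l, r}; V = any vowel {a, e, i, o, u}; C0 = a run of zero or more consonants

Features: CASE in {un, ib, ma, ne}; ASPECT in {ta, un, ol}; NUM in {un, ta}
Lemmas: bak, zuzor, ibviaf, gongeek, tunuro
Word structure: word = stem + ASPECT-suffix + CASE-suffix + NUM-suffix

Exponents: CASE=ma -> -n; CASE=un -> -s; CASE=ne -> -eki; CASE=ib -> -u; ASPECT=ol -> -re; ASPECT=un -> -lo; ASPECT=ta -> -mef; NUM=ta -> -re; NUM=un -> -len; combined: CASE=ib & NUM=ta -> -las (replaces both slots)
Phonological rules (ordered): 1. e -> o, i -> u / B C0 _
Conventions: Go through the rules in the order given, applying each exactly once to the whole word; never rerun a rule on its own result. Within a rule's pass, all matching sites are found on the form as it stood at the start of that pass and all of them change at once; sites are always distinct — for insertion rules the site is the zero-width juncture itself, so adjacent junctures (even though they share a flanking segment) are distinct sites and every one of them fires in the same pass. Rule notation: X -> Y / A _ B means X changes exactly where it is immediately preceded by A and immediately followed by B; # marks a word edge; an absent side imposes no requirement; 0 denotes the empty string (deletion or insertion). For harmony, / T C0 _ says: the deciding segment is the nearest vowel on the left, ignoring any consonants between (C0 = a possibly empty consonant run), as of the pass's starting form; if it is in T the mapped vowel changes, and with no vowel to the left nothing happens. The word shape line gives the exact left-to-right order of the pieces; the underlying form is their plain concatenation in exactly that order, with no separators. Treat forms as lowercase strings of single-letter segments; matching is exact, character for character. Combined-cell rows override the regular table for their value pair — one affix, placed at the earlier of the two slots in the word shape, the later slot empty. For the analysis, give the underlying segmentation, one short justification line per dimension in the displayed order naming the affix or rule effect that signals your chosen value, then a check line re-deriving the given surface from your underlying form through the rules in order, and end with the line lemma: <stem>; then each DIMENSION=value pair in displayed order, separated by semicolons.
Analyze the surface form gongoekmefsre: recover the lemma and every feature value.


underlying: gongeek-mef-s-re
CASE=un - signalled by the affix -s
ASPECT=ta - signalled by the affix -mef
NUM=ta - signalled by the affix -re
check: gongeekmefsre -> gongoekmefsre
lemma: gongeek; CASE=un; ASPECT=ta; NUM=ta
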